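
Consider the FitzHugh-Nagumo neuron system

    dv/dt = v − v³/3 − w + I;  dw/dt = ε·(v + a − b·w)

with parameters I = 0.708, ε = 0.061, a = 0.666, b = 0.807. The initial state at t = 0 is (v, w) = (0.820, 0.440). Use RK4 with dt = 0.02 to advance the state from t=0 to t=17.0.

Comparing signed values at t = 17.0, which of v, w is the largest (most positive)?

t=0.000: state=(0.820, 0.440)
step 1 (dt=0.02): k1=(0.904, 0.069), k2=(0.906, 0.070), k3=(0.906, 0.070), k4=(0.908, 0.070); state += dt/6·(k1+2k2+2k3+k4)
t=0.020: state=(0.838, 0.441)
t=0.040: state=(0.856, 0.443)
t=0.060: state=(0.875, 0.444)
continuing one RK4 step at a time; state shown every 50 steps (Δt=1):
t=1.000: state=(1.584, 0.533)
t=2.000: state=(1.754, 0.648)
t=3.000: state=(1.729, 0.761)
t=4.000: state=(1.678, 0.865)
t=5.000: state=(1.623, 0.961)
t=6.000: state=(1.567, 1.050)
t=7.000: state=(1.509, 1.131)
t=8.000: state=(1.449, 1.204)
t=9.000: state=(1.386, 1.270)
t=10.000: state=(1.320, 1.329)
t=11.000: state=(1.249, 1.382)
t=12.000: state=(1.171, 1.427)
t=13.000: state=(1.081, 1.465)
t=14.000: state=(0.973, 1.496)
t=15.000: state=(0.830, 1.517)
t=16.000: state=(0.612, 1.527)
t=17.000: state=(0.192, 1.519)
compare at T: v=0.192, w=1.519

largest component: w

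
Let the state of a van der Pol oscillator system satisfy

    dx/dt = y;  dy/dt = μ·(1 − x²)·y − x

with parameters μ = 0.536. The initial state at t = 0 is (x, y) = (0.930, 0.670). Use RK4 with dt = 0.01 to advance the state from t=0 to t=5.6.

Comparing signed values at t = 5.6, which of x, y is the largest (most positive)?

t=0.000: state=(0.930, 0.670)
step 1 (dt=0.01): k1=(0.670, -0.881), k2=(0.666, -0.887), k3=(0.666, -0.887), k4=(0.661, -0.893); state += dt/6·(k1+2k2+2k3+k4)
t=0.010: state=(0.937, 0.661)
t=0.020: state=(0.943, 0.652)
t=0.030: state=(0.950, 0.643)
continuing one RK4 step at a time; state shown every 20 steps (Δt=0.2):
t=0.200: state=(1.045, 0.473)
t=0.400: state=(1.118, 0.250)
t=0.600: state=(1.144, 0.019)
t=0.800: state=(1.125, -0.206)
t=1.000: state=(1.063, -0.419)
t=1.200: state=(0.959, -0.621)
t=1.400: state=(0.815, -0.815)
t=1.600: state=(0.633, -1.006)
t=1.800: state=(0.412, -1.197)
t=2.000: state=(0.155, -1.381)
t=2.200: state=(-0.138, -1.539)
t=2.400: state=(-0.457, -1.634)
t=2.600: state=(-0.784, -1.616)
t=2.800: state=(-1.093, -1.446)
t=3.000: state=(-1.353, -1.131)
t=3.200: state=(-1.539, -0.731)
t=3.400: state=(-1.645, -0.324)
t=3.600: state=(-1.672, 0.035)
t=3.800: state=(-1.635, 0.331)
t=4.000: state=(-1.543, 0.575)
t=4.200: state=(-1.407, 0.785)
t=4.400: state=(-1.230, 0.979)
t=4.600: state=(-1.015, 1.174)
t=4.800: state=(-0.760, 1.380)
t=5.000: state=(-0.462, 1.602)
t=5.200: state=(-0.119, 1.828)
t=5.400: state=(0.267, 2.016)
t=5.600: state=(0.680, 2.091)
compare at T: x=0.680, y=2.091

largest component: y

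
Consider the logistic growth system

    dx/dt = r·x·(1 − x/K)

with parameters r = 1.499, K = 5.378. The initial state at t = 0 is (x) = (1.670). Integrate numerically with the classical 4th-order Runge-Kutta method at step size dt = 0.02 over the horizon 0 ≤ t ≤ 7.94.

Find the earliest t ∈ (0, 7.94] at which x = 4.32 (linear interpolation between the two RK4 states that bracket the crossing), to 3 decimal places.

t = 1.471

t=0.000: state=(1.670)
step 1 (dt=0.02): k1=(1.726), k2=(1.736), k3=(1.736), k4=(1.745); state += dt/6·(k1+2k2+2k3+k4)
t=0.020: state=(1.705)
t=0.040: state=(1.740)
t=0.060: state=(1.775)
continuing one RK4 step at a time; state shown every 25 steps (Δt=0.5):
t=0.500: state=(2.624)
t=1.000: state=(3.595)
t=1.460: state=(4.306)
next step: t=1.480: state=(4.332) — x has crossed 4.32
linear interpolation between t=1.460 (4.30633) and t=1.480 (4.33183) → t≈1.471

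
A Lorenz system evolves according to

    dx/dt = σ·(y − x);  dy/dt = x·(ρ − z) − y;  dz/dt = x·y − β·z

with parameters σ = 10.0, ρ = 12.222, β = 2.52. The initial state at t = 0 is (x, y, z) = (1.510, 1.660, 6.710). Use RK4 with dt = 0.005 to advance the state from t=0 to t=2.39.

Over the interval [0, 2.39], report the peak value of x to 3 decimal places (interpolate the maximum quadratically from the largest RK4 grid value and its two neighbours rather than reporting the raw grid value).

t=0.000: state=(1.510, 1.660, 6.710)
step 1 (dt=0.005): k1=(1.500, 6.663, -14.403), k2=(1.629, 6.722, -14.280), k3=(1.627, 6.723, -14.280), k4=(1.755, 6.783, -14.158); state += dt/6·(k1+2k2+2k3+k4)
t=0.005: state=(1.518, 1.694, 6.639)
t=0.010: state=(1.528, 1.728, 6.568)
t=0.015: state=(1.538, 1.763, 6.499)
continuing one RK4 step at a time; state shown every 20 steps (Δt=0.1):
t=0.100: state=(1.889, 2.482, 5.522)
t=0.200: state=(2.708, 3.773, 4.925)
t=0.300: state=(4.060, 5.713, 5.253)
t=0.400: state=(5.972, 8.063, 7.195)
t=0.500: state=(7.883, 9.334, 11.144)
t=0.600: state=(8.318, 7.590, 15.024)
t=0.700: state=(6.657, 4.393, 15.664)
t=0.800: state=(4.465, 2.578, 13.802)
t=0.900: state=(3.074, 2.172, 11.470)
t=1.000: state=(2.577, 2.433, 9.467)
t=1.100: state=(2.705, 3.082, 7.989)
t=1.200: state=(3.306, 4.127, 7.160)
t=1.300: state=(4.343, 5.585, 7.212)
t=1.400: state=(5.725, 7.180, 8.490)
t=1.500: state=(7.025, 8.016, 11.009)
t=1.600: state=(7.418, 7.131, 13.551)
t=1.700: state=(6.524, 5.169, 14.359)
t=1.800: state=(5.078, 3.705, 13.382)
t=1.900: state=(3.979, 3.195, 11.733)
t=2.000: state=(3.512, 3.344, 10.171)
t=2.100: state=(3.600, 3.922, 9.029)
t=2.200: state=(4.124, 4.834, 8.506)
t=2.300: state=(4.979, 5.946, 8.792)
t=2.390: state=(5.865, 6.812, 9.828)
largest grid value and its neighbours: x(0.565)=8.42486, x(0.570)=8.42782, x(0.575)=8.42470
parabola through these three points peaks at t≈0.570 with x≈8.42782

max x = 8.428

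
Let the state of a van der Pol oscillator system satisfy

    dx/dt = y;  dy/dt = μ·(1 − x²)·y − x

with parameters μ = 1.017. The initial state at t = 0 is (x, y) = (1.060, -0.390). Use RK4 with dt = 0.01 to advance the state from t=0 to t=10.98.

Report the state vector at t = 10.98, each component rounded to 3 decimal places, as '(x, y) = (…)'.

t=0.000: state=(1.060, -0.390)
step 1 (dt=0.01): k1=(-0.390, -1.011), k2=(-0.395, -1.010), k3=(-0.395, -1.010), k4=(-0.400, -1.009); state += dt/6·(k1+2k2+2k3+k4)
t=0.010: state=(1.056, -0.400)
t=0.020: state=(1.052, -0.410)
t=0.030: state=(1.048, -0.420)
continuing one RK4 step at a time; state shown every 50 steps (Δt=0.5):
t=0.500: state=(0.738, -0.910)
t=1.000: state=(0.114, -1.637)
t=1.500: state=(-0.898, -2.238)
t=2.000: state=(-1.742, -0.860)
t=2.500: state=(-1.837, 0.272)
t=3.000: state=(-1.593, 0.655)
t=3.500: state=(-1.192, 0.968)
t=4.000: state=(-0.584, 1.536)
t=4.500: state=(0.427, 2.530)
t=5.000: state=(1.647, 1.749)
t=5.500: state=(2.002, -0.048)
t=6.000: state=(1.828, -0.543)
t=6.500: state=(1.497, -0.781)
t=7.000: state=(1.029, -1.128)
t=7.500: state=(0.307, -1.852)
t=8.000: state=(-0.871, -2.694)
t=8.500: state=(-1.881, -0.964)
t=9.000: state=(-1.977, 0.294)
t=9.500: state=(-1.735, 0.625)
t=10.000: state=(-1.364, 0.872)
t=10.500: state=(-0.833, 1.306)
t=10.980: state=(-0.022, 2.156)

(x, y) = (-0.022, 2.156)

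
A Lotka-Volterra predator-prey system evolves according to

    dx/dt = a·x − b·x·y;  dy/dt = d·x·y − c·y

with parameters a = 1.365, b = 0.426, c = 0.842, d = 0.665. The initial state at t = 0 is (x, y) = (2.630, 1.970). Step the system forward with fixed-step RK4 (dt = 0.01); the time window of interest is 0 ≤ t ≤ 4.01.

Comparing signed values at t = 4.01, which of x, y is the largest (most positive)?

t=0.000: state=(2.630, 1.970)
step 1 (dt=0.01): k1=(1.383, 1.787), k2=(1.376, 1.804), k3=(1.376, 1.804), k4=(1.370, 1.821); state += dt/6·(k1+2k2+2k3+k4)
t=0.010: state=(2.644, 1.988)
t=0.020: state=(2.657, 2.006)
t=0.030: state=(2.671, 2.025)
continuing one RK4 step at a time; state shown every 20 steps (Δt=0.2):
t=0.200: state=(2.872, 2.402)
t=0.400: state=(3.001, 3.004)
t=0.600: state=(2.956, 3.781)
t=0.800: state=(2.711, 4.667)
t=1.000: state=(2.306, 5.513)
t=1.200: state=(1.841, 6.139)
t=1.400: state=(1.412, 6.435)
t=1.600: state=(1.071, 6.407)
t=1.800: state=(0.824, 6.135)
t=2.000: state=(0.653, 5.715)
t=2.200: state=(0.538, 5.225)
t=2.400: state=(0.463, 4.717)
t=2.600: state=(0.416, 4.225)
t=2.800: state=(0.389, 3.766)
t=3.000: state=(0.377, 3.348)
t=3.200: state=(0.379, 2.974)
t=3.400: state=(0.392, 2.645)
t=3.600: state=(0.416, 2.358)
t=3.800: state=(0.452, 2.111)
t=4.000: state=(0.501, 1.900)
t=4.010: state=(0.504, 1.891)
compare at T: x=0.504, y=1.891

largest component: y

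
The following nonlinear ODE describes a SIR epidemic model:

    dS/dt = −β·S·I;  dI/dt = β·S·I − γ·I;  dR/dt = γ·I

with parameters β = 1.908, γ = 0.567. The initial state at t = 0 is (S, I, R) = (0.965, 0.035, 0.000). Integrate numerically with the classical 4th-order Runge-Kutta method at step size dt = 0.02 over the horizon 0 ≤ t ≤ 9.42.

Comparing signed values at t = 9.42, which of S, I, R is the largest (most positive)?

largest component: R

t=0.000: state=(0.965, 0.035, 0.000)
step 1 (dt=0.02): k1=(-0.064, 0.045, 0.020), k2=(-0.065, 0.045, 0.020), k3=(-0.065, 0.045, 0.020), k4=(-0.066, 0.046, 0.020); state += dt/6·(k1+2k2+2k3+k4)
t=0.020: state=(0.964, 0.036, 0.000)
t=0.040: state=(0.962, 0.037, 0.001)
t=0.060: state=(0.961, 0.038, 0.001)
continuing one RK4 step at a time; state shown every 25 steps (Δt=0.5):
t=0.500: state=(0.921, 0.065, 0.014)
t=1.000: state=(0.847, 0.114, 0.039)
t=1.500: state=(0.736, 0.183, 0.080)
t=2.000: state=(0.596, 0.261, 0.143)
t=2.500: state=(0.450, 0.323, 0.227)
t=3.000: state=(0.325, 0.352, 0.324)
t=3.500: state=(0.233, 0.345, 0.423)
t=4.000: state=(0.170, 0.314, 0.517)
t=4.500: state=(0.128, 0.272, 0.600)
t=5.000: state=(0.101, 0.228, 0.671)
t=5.500: state=(0.083, 0.188, 0.730)
t=6.000: state=(0.071, 0.152, 0.778)
t=6.500: state=(0.062, 0.122, 0.816)
t=7.000: state=(0.056, 0.097, 0.847)
t=7.500: state=(0.051, 0.077, 0.872)
t=8.000: state=(0.048, 0.061, 0.891)
t=8.500: state=(0.046, 0.048, 0.906)
t=9.000: state=(0.044, 0.038, 0.919)
t=9.420: state=(0.043, 0.031, 0.927)
compare at T: S=0.043, I=0.031, R=0.927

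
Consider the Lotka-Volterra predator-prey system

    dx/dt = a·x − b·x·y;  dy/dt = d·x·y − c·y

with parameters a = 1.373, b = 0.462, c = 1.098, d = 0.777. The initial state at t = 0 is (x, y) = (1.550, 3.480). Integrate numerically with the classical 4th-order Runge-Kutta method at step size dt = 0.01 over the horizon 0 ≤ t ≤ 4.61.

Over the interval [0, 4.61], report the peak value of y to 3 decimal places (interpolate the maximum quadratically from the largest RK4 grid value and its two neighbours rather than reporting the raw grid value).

t=0.000: state=(1.550, 3.480)
step 1 (dt=0.01): k1=(-0.364, 0.370), k2=(-0.365, 0.365), k3=(-0.365, 0.365), k4=(-0.366, 0.361); state += dt/6·(k1+2k2+2k3+k4)
t=0.010: state=(1.546, 3.484)
t=0.020: state=(1.543, 3.487)
t=0.030: state=(1.539, 3.491)
continuing one RK4 step at a time; state shown every 20 steps (Δt=0.2):
t=0.200: state=(1.475, 3.534)
t=0.400: state=(1.399, 3.547)
t=0.600: state=(1.328, 3.519)
t=0.800: state=(1.266, 3.456)
t=1.000: state=(1.215, 3.364)
t=1.200: state=(1.178, 3.252)
t=1.400: state=(1.154, 3.129)
t=1.600: state=(1.144, 3.003)
t=1.800: state=(1.148, 2.880)
t=2.000: state=(1.164, 2.767)
t=2.200: state=(1.191, 2.667)
t=2.400: state=(1.230, 2.584)
t=2.600: state=(1.279, 2.521)
t=2.800: state=(1.337, 2.480)
t=3.000: state=(1.400, 2.462)
t=3.200: state=(1.467, 2.470)
t=3.400: state=(1.535, 2.504)
t=3.600: state=(1.598, 2.565)
t=3.800: state=(1.653, 2.651)
t=4.000: state=(1.695, 2.762)
t=4.200: state=(1.718, 2.891)
t=4.400: state=(1.720, 3.033)
t=4.600: state=(1.699, 3.176)
t=4.610: state=(1.697, 3.183)
largest grid value and its neighbours: y(0.350)=3.54785, y(0.360)=3.54792, y(0.370)=3.54789
parabola through these three points peaks at t≈0.362 with y≈3.54792

max y = 3.548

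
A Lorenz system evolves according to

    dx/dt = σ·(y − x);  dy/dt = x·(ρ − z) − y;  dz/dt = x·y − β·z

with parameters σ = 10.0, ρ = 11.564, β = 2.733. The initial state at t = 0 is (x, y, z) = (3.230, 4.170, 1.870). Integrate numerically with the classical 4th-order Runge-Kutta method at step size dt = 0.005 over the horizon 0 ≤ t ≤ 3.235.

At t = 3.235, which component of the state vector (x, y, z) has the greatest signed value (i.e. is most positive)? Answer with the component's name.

t=0.000: state=(3.230, 4.170, 1.870)
step 1 (dt=0.005): k1=(9.400, 27.142, 8.358), k2=(9.844, 27.234, 8.620), k3=(9.835, 27.242, 8.624), k4=(10.270, 27.341, 8.892); state += dt/6·(k1+2k2+2k3+k4)
t=0.005: state=(3.279, 4.306, 1.913)
t=0.010: state=(3.333, 4.443, 1.959)
t=0.015: state=(3.390, 4.582, 2.008)
continuing one RK4 step at a time; state shown every 40 steps (Δt=0.2):
t=0.200: state=(7.478, 10.117, 7.463)
t=0.400: state=(8.191, 5.596, 16.479)
t=0.600: state=(2.954, 1.408, 11.801)
t=0.800: state=(1.830, 1.946, 7.331)
t=1.000: state=(2.903, 3.870, 5.272)
t=1.200: state=(5.781, 7.574, 7.063)
t=1.400: state=(7.928, 7.534, 13.475)
t=1.600: state=(4.948, 3.305, 12.940)
t=1.800: state=(3.195, 3.045, 9.183)
t=2.000: state=(3.911, 4.706, 7.359)
t=2.200: state=(6.013, 7.109, 9.005)
t=2.400: state=(6.889, 6.421, 12.638)
t=2.600: state=(5.007, 4.055, 11.927)
t=2.800: state=(4.037, 4.032, 9.482)
t=3.000: state=(4.769, 5.425, 8.652)
t=3.200: state=(6.125, 6.623, 10.322)
t=3.235: state=(6.273, 6.613, 10.753)
compare at T: x=6.273, y=6.613, z=10.753

largest component: z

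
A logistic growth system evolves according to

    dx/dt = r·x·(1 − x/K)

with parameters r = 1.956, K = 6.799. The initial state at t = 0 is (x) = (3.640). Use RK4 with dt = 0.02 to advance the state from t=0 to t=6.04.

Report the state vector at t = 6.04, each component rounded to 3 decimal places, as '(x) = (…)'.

t=0.000: state=(3.640)
step 1 (dt=0.02): k1=(3.308), k2=(3.303), k3=(3.303), k4=(3.298); state += dt/6·(k1+2k2+2k3+k4)
t=0.020: state=(3.706)
t=0.040: state=(3.772)
t=0.060: state=(3.837)
continuing one RK4 step at a time; state shown every 10 steps (Δt=0.2):
t=0.200: state=(4.284)
t=0.400: state=(4.867)
t=0.600: state=(5.360)
t=0.800: state=(5.755)
t=1.000: state=(6.056)
t=1.200: state=(6.278)
t=1.400: state=(6.438)
t=1.600: state=(6.550)
t=1.800: state=(6.629)
t=2.000: state=(6.683)
t=2.200: state=(6.720)
t=2.400: state=(6.745)
t=2.600: state=(6.763)
t=2.800: state=(6.774)
t=3.000: state=(6.782)
t=3.200: state=(6.788)
t=3.400: state=(6.791)
t=3.600: state=(6.794)
t=3.800: state=(6.796)
t=4.000: state=(6.797)
t=4.200: state=(6.797)
t=4.400: state=(6.798)
t=4.600: state=(6.798)
t=4.800: state=(6.799)
t=5.000: state=(6.799)
t=5.200: state=(6.799)
t=5.400: state=(6.799)
t=5.600: state=(6.799)
t=5.800: state=(6.799)
t=6.000: state=(6.799)
t=6.040: state=(6.799)

(x) = (6.799)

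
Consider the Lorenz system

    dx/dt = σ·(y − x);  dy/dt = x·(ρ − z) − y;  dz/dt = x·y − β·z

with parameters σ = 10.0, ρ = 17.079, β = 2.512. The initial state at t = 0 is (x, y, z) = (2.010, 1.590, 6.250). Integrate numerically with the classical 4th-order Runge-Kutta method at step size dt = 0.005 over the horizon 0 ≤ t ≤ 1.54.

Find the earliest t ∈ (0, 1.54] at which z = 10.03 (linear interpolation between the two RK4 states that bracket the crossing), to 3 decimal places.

t = 0.303

t=0.000: state=(2.010, 1.590, 6.250)
step 1 (dt=0.005): k1=(-4.200, 20.176, -12.504), k2=(-3.591, 20.075, -12.341), k3=(-3.608, 20.091, -12.340), k4=(-3.015, 20.003, -12.178); state += dt/6·(k1+2k2+2k3+k4)
t=0.005: state=(1.992, 1.690, 6.188)
t=0.010: state=(1.980, 1.790, 6.128)
t=0.015: state=(1.973, 1.889, 6.070)
continuing one RK4 step at a time; state shown every 10 steps (Δt=0.05):
t=0.050: state=(2.057, 2.594, 5.709)
t=0.100: state=(2.505, 3.739, 5.372)
t=0.150: state=(3.289, 5.203, 5.345)
t=0.200: state=(4.432, 7.105, 5.830)
t=0.250: state=(5.970, 9.441, 7.169)
t=0.300: state=(7.864, 11.889, 9.820)
next step: t=0.305: state=(8.066, 12.111, 10.173) — z has crossed 10.03
linear interpolation between t=0.300 (9.82015) and t=0.305 (10.17257) → t≈0.303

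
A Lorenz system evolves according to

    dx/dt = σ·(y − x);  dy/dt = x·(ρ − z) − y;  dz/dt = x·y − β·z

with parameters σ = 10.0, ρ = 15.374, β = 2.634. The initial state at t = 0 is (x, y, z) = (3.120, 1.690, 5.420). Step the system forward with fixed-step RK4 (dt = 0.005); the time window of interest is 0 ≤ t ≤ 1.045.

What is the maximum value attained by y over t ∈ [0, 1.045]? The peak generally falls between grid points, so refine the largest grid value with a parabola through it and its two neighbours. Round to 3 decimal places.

max y = 12.345

t=0.000: state=(3.120, 1.690, 5.420)
step 1 (dt=0.005): k1=(-14.300, 29.366, -9.003), k2=(-13.208, 29.007, -8.778), k3=(-13.245, 29.033, -8.778), k4=(-12.186, 28.696, -8.556); state += dt/6·(k1+2k2+2k3+k4)
t=0.005: state=(3.054, 1.835, 5.376)
t=0.010: state=(2.998, 1.977, 5.334)
t=0.015: state=(2.952, 2.116, 5.295)
continuing one RK4 step at a time; state shown every 10 steps (Δt=0.05):
t=0.050: state=(2.852, 3.051, 5.077)
t=0.100: state=(3.217, 4.417, 4.977)
t=0.150: state=(4.017, 6.003, 5.244)
t=0.200: state=(5.191, 7.886, 6.097)
t=0.250: state=(6.689, 9.941, 7.840)
t=0.300: state=(8.366, 11.704, 10.735)
t=0.350: state=(9.866, 12.329, 14.636)
t=0.400: state=(10.630, 11.058, 18.566)
t=0.450: state=(10.214, 8.155, 21.043)
t=0.500: state=(8.710, 4.971, 21.358)
t=0.550: state=(6.712, 2.676, 20.076)
t=0.600: state=(4.838, 1.481, 18.140)
t=0.650: state=(3.407, 1.050, 16.135)
t=0.700: state=(2.464, 1.018, 14.281)
t=0.750: state=(1.924, 1.170, 12.628)
t=0.800: state=(1.677, 1.415, 11.177)
t=0.850: state=(1.639, 1.734, 9.919)
t=0.900: state=(1.761, 2.145, 8.848)
t=0.950: state=(2.021, 2.682, 7.969)
t=1.000: state=(2.426, 3.390, 7.301)
t=1.045: state=(2.930, 4.214, 6.916)
largest grid value and its neighbours: y(0.340)=12.34015, y(0.345)=12.34413, y(0.350)=12.32876
parabola through these three points peaks at t≈0.344 with y≈12.34497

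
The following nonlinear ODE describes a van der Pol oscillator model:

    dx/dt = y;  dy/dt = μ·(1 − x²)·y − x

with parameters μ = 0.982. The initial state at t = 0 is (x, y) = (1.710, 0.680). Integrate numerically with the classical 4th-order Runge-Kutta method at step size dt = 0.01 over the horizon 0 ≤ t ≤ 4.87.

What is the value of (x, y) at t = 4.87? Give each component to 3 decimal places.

(x, y) = (-1.021, 1.148)

t=0.000: state=(1.710, 0.680)
step 1 (dt=0.01): k1=(0.680, -2.995), k2=(0.665, -2.978), k3=(0.665, -2.977), k4=(0.650, -2.960); state += dt/6·(k1+2k2+2k3+k4)
t=0.010: state=(1.717, 0.650)
t=0.020: state=(1.723, 0.621)
t=0.030: state=(1.729, 0.592)
continuing one RK4 step at a time; state shown every 20 steps (Δt=0.2):
t=0.200: state=(1.791, 0.163)
t=0.400: state=(1.787, -0.186)
t=0.600: state=(1.725, -0.412)
t=0.800: state=(1.626, -0.572)
t=1.000: state=(1.498, -0.704)
t=1.200: state=(1.345, -0.834)
t=1.400: state=(1.164, -0.983)
t=1.600: state=(0.949, -1.170)
t=1.800: state=(0.692, -1.416)
t=2.000: state=(0.377, -1.742)
t=2.200: state=(-0.010, -2.143)
t=2.400: state=(-0.478, -2.519)
t=2.600: state=(-0.998, -2.593)
t=2.800: state=(-1.476, -2.086)
t=3.000: state=(-1.806, -1.202)
t=3.200: state=(-1.965, -0.425)
t=3.400: state=(-1.996, 0.063)
t=3.600: state=(-1.954, 0.338)
t=3.800: state=(-1.869, 0.499)
t=4.000: state=(-1.757, 0.612)
t=4.200: state=(-1.625, 0.709)
t=4.400: state=(-1.473, 0.810)
t=4.600: state=(-1.300, 0.930)
t=4.800: state=(-1.099, 1.083)
t=4.870: state=(-1.021, 1.148)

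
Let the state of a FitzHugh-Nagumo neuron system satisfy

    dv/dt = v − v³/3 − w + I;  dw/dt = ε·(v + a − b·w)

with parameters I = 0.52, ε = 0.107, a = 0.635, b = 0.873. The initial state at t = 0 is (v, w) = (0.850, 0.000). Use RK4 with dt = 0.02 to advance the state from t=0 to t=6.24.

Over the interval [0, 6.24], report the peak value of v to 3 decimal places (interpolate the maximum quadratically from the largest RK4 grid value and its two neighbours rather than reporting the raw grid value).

t=0.000: state=(0.850, 0.000)
step 1 (dt=0.02): k1=(1.165, 0.159), k2=(1.167, 0.160), k3=(1.167, 0.160), k4=(1.168, 0.161); state += dt/6·(k1+2k2+2k3+k4)
t=0.020: state=(0.873, 0.003)
t=0.040: state=(0.897, 0.006)
t=0.060: state=(0.920, 0.010)
continuing one RK4 step at a time; state shown every 25 steps (Δt=0.5):
t=0.500: state=(1.397, 0.093)
t=1.000: state=(1.711, 0.204)
t=1.500: state=(1.801, 0.320)
t=2.000: state=(1.797, 0.433)
t=2.500: state=(1.762, 0.540)
t=3.000: state=(1.718, 0.639)
t=3.500: state=(1.671, 0.732)
t=4.000: state=(1.622, 0.818)
t=4.500: state=(1.572, 0.897)
t=5.000: state=(1.522, 0.970)
t=5.500: state=(1.469, 1.037)
t=6.000: state=(1.416, 1.099)
t=6.240: state=(1.390, 1.126)
largest grid value and its neighbours: v(1.660)=1.80584, v(1.680)=1.80591, v(1.700)=1.80589
parabola through these three points peaks at t≈1.684 with v≈1.80591

max v = 1.806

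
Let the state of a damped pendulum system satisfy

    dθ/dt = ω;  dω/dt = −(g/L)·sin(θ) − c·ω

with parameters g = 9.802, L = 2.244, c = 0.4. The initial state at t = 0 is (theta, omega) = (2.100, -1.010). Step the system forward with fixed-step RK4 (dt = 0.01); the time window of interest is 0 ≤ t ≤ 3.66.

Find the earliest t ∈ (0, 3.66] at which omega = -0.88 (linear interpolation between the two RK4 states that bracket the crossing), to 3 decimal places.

t=0.000: state=(2.100, -1.010)
step 1 (dt=0.01): k1=(-1.010, -3.367), k2=(-1.027, -3.371), k3=(-1.027, -3.371), k4=(-1.044, -3.376); state += dt/6·(k1+2k2+2k3+k4)
t=0.010: state=(2.090, -1.044)
t=0.020: state=(2.079, -1.078)
t=0.030: state=(2.068, -1.111)
continuing one RK4 step at a time; state shown every 20 steps (Δt=0.2):
t=0.200: state=(1.829, -1.702)
t=0.400: state=(1.418, -2.403)
t=0.600: state=(0.876, -2.977)
t=0.800: state=(0.252, -3.189)
t=1.000: state=(-0.364, -2.890)
t=1.200: state=(-0.876, -2.174)
t=1.400: state=(-1.222, -1.276)
t=1.480: state=(-1.310, -0.908)
next step: t=1.490: state=(-1.318, -0.862) — omega has crossed -0.88
linear interpolation between t=1.480 (-0.90750) and t=1.490 (-0.86172) → t≈1.486

t = 1.486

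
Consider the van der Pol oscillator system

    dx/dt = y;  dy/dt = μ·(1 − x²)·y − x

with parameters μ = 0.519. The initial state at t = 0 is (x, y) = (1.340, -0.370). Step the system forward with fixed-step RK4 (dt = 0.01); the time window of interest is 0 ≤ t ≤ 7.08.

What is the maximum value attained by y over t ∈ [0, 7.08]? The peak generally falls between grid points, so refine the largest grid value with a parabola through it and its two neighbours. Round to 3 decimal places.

t=0.000: state=(1.340, -0.370)
step 1 (dt=0.01): k1=(-0.370, -1.187), k2=(-0.376, -1.184), k3=(-0.376, -1.184), k4=(-0.382, -1.181); state += dt/6·(k1+2k2+2k3+k4)
t=0.010: state=(1.336, -0.382)
t=0.020: state=(1.332, -0.394)
t=0.030: state=(1.328, -0.405)
continuing one RK4 step at a time; state shown every 25 steps (Δt=0.25):
t=0.250: state=(1.212, -0.649)
t=0.500: state=(1.018, -0.904)
t=0.750: state=(0.760, -1.155)
t=1.000: state=(0.440, -1.411)
t=1.250: state=(0.055, -1.659)
t=1.500: state=(-0.384, -1.837)
t=1.750: state=(-0.848, -1.828)
t=2.000: state=(-1.274, -1.531)
t=2.250: state=(-1.592, -0.994)
t=2.500: state=(-1.766, -0.406)
t=2.750: state=(-1.804, 0.085)
t=3.000: state=(-1.734, 0.453)
t=3.250: state=(-1.585, 0.733)
t=3.500: state=(-1.371, 0.972)
t=3.750: state=(-1.099, 1.207)
t=4.000: state=(-0.766, 1.462)
t=4.250: state=(-0.366, 1.743)
t=4.500: state=(0.105, 2.013)
t=4.750: state=(0.630, 2.152)
t=5.000: state=(1.154, 1.977)
t=5.250: state=(1.586, 1.431)
t=5.500: state=(1.856, 0.722)
t=5.750: state=(1.956, 0.106)
t=6.000: state=(1.924, -0.335)
t=6.250: state=(1.799, -0.643)
t=6.500: state=(1.608, -0.881)
t=6.750: state=(1.360, -1.098)
t=7.000: state=(1.058, -1.328)
t=7.080: state=(0.948, -1.408)
largest grid value and its neighbours: y(4.750)=2.15159, y(4.760)=2.15177, y(4.770)=2.15143
parabola through these three points peaks at t≈4.758 with y≈2.15178

max y = 2.152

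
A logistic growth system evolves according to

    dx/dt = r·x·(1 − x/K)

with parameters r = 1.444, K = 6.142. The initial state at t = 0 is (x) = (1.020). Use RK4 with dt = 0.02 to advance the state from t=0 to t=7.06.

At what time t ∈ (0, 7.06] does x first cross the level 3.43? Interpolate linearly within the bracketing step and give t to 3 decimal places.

t=0.000: state=(1.020)
step 1 (dt=0.02): k1=(1.228), k2=(1.240), k3=(1.240), k4=(1.252); state += dt/6·(k1+2k2+2k3+k4)
t=0.020: state=(1.045)
t=0.040: state=(1.070)
t=0.060: state=(1.096)
continuing one RK4 step at a time; state shown every 25 steps (Δt=0.5):
t=0.500: state=(1.786)
t=1.000: state=(2.811)
t=1.280: state=(3.430)
next step: t=1.300: state=(3.473) — x has crossed 3.43
linear interpolation between t=1.280 (3.42955) and t=1.300 (3.47322) → t≈1.280

t = 1.280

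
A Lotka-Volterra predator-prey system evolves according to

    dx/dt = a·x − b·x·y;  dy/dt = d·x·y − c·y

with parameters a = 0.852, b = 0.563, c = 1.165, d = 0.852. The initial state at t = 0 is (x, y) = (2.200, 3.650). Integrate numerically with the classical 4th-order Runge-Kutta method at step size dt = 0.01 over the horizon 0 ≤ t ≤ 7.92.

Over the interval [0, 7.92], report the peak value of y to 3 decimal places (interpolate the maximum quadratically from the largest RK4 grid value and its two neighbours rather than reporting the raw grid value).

t=0.000: state=(2.200, 3.650)
step 1 (dt=0.01): k1=(-2.646, 2.589), k2=(-2.647, 2.557), k3=(-2.646, 2.557), k4=(-2.646, 2.525); state += dt/6·(k1+2k2+2k3+k4)
t=0.010: state=(2.174, 3.676)
t=0.020: state=(2.147, 3.700)
t=0.030: state=(2.121, 3.725)
continuing one RK4 step at a time; state shown every 50 steps (Δt=0.5):
t=0.500: state=(1.095, 4.028)
t=1.000: state=(0.601, 3.172)
t=1.500: state=(0.434, 2.193)
t=2.000: state=(0.400, 1.459)
t=2.500: state=(0.437, 0.972)
t=3.000: state=(0.534, 0.666)
t=3.500: state=(0.697, 0.482)
t=4.000: state=(0.946, 0.381)
t=4.500: state=(1.311, 0.342)
t=5.000: state=(1.818, 0.370)
t=5.500: state=(2.468, 0.513)
t=6.000: state=(3.110, 0.947)
t=6.500: state=(3.174, 2.092)
t=7.000: state=(2.125, 3.721)
t=7.500: state=(1.052, 3.999)
t=7.920: state=(0.632, 3.279)
largest grid value and its neighbours: y(7.310)=4.10279, y(7.320)=4.10299, y(7.330)=4.10249
parabola through these three points peaks at t≈7.318 with y≈4.10300

max y = 4.103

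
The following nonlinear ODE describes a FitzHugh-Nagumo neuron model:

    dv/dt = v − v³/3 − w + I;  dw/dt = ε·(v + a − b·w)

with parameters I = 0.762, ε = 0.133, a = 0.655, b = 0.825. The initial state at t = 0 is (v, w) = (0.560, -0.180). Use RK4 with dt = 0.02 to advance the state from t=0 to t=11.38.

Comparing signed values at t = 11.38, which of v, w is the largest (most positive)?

t=0.000: state=(0.560, -0.180)
step 1 (dt=0.02): k1=(1.443, 0.181), k2=(1.451, 0.183), k3=(1.451, 0.183), k4=(1.459, 0.185); state += dt/6·(k1+2k2+2k3+k4)
t=0.020: state=(0.589, -0.176)
t=0.040: state=(0.618, -0.173)
t=0.060: state=(0.648, -0.169)
continuing one RK4 step at a time; state shown every 25 steps (Δt=0.5):
t=0.500: state=(1.313, -0.067)
t=1.000: state=(1.799, 0.082)
t=1.500: state=(1.927, 0.242)
t=2.000: state=(1.918, 0.396)
t=2.500: state=(1.874, 0.540)
t=3.000: state=(1.823, 0.673)
t=3.500: state=(1.768, 0.796)
t=4.000: state=(1.714, 0.908)
t=4.500: state=(1.658, 1.011)
t=5.000: state=(1.602, 1.105)
t=5.500: state=(1.546, 1.191)
t=6.000: state=(1.488, 1.268)
t=6.500: state=(1.430, 1.337)
t=7.000: state=(1.369, 1.398)
t=7.500: state=(1.307, 1.453)
t=8.000: state=(1.241, 1.500)
t=8.500: state=(1.172, 1.540)
t=9.000: state=(1.098, 1.574)
t=9.500: state=(1.016, 1.601)
t=10.000: state=(0.924, 1.620)
t=10.500: state=(0.817, 1.633)
t=11.000: state=(0.685, 1.637)
t=11.380: state=(0.559, 1.633)
compare at T: v=0.559, w=1.633

largest component: w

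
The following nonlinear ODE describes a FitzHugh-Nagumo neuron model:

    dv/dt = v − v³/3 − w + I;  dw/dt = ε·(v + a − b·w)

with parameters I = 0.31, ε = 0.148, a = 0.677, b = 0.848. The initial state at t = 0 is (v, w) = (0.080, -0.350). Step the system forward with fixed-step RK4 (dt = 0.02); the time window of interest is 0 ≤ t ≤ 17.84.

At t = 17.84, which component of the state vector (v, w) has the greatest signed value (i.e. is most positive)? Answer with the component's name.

largest component: w

t=0.000: state=(0.080, -0.350)
step 1 (dt=0.02): k1=(0.740, 0.156), k2=(0.746, 0.157), k3=(0.746, 0.157), k4=(0.751, 0.158); state += dt/6·(k1+2k2+2k3+k4)
t=0.020: state=(0.095, -0.347)
t=0.040: state=(0.110, -0.344)
t=0.060: state=(0.125, -0.340)
continuing one RK4 step at a time; state shown every 50 steps (Δt=1):
t=1.000: state=(1.087, -0.137)
t=2.000: state=(1.718, 0.181)
t=3.000: state=(1.695, 0.494)
t=4.000: state=(1.559, 0.757)
t=5.000: state=(1.399, 0.967)
t=6.000: state=(1.214, 1.129)
t=7.000: state=(0.984, 1.243)
t=8.000: state=(0.646, 1.306)
t=9.000: state=(-0.021, 1.295)
t=10.000: state=(-1.399, 1.141)
t=11.000: state=(-1.943, 0.852)
t=12.000: state=(-1.889, 0.578)
t=13.000: state=(-1.795, 0.348)
t=14.000: state=(-1.701, 0.158)
t=15.000: state=(-1.611, 0.003)
t=16.000: state=(-1.523, -0.121)
t=17.000: state=(-1.439, -0.218)
t=17.840: state=(-1.371, -0.282)
compare at T: v=-1.371, w=-0.282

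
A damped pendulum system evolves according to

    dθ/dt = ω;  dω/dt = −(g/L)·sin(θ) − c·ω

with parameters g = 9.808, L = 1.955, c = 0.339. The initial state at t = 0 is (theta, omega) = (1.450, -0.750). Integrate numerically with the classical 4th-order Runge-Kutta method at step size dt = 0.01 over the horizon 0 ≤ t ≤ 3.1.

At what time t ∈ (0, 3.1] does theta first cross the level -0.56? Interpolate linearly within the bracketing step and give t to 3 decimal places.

t=0.000: state=(1.450, -0.750)
step 1 (dt=0.01): k1=(-0.750, -4.726), k2=(-0.774, -4.716), k3=(-0.774, -4.716), k4=(-0.797, -4.705); state += dt/6·(k1+2k2+2k3+k4)
t=0.010: state=(1.442, -0.797)
t=0.020: state=(1.434, -0.844)
t=0.030: state=(1.425, -0.891)
continuing one RK4 step at a time; state shown every 20 steps (Δt=0.2):
t=0.200: state=(1.209, -1.644)
t=0.400: state=(0.804, -2.355)
t=0.600: state=(0.291, -2.703)
t=0.800: state=(-0.242, -2.543)
t=0.930: state=(-0.551, -2.185)
next step: t=0.940: state=(-0.573, -2.151) — theta has crossed -0.56
linear interpolation between t=0.930 (-0.55143) and t=0.940 (-0.57311) → t≈0.934

t = 0.934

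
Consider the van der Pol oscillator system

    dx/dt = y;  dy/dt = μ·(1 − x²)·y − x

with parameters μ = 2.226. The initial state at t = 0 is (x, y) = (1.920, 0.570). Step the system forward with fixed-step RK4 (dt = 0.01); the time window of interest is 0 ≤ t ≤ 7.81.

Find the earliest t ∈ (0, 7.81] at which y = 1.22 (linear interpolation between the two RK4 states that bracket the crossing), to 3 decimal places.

t = 6.615

t=0.000: state=(1.920, 0.570)
step 1 (dt=0.01): k1=(0.570, -5.329), k2=(0.543, -5.185), k3=(0.544, -5.189), k4=(0.518, -5.048); state += dt/6·(k1+2k2+2k3+k4)
t=0.010: state=(1.925, 0.518)
t=0.020: state=(1.930, 0.469)
t=0.030: state=(1.935, 0.423)
continuing one RK4 step at a time; state shown every 50 steps (Δt=0.5):
t=0.500: state=(1.899, -0.278)
t=1.000: state=(1.738, -0.358)
t=1.500: state=(1.540, -0.437)
t=2.000: state=(1.289, -0.585)
t=2.500: state=(0.921, -0.954)
t=3.000: state=(0.181, -2.330)
t=3.500: state=(-1.550, -3.100)
t=4.000: state=(-2.015, 0.130)
t=4.500: state=(-1.887, 0.311)
t=5.000: state=(-1.719, 0.366)
t=5.500: state=(-1.517, 0.449)
t=6.000: state=(-1.257, 0.609)
t=6.500: state=(-0.868, 1.026)
t=6.610: state=(-0.745, 1.210)
next step: t=6.620: state=(-0.733, 1.229) — y has crossed 1.22
linear interpolation between t=6.610 (1.20970) and t=6.620 (1.22941) → t≈6.615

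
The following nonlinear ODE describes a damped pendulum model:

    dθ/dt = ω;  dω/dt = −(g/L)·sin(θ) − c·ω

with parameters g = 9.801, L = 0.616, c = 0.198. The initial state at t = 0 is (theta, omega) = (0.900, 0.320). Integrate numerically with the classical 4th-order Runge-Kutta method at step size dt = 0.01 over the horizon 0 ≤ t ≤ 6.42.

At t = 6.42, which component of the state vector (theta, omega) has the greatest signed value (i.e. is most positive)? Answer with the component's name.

t=0.000: state=(0.900, 0.320)
step 1 (dt=0.01): k1=(0.320, -12.527), k2=(0.257, -12.530), k3=(0.257, -12.527), k4=(0.195, -12.527); state += dt/6·(k1+2k2+2k3+k4)
t=0.010: state=(0.903, 0.195)
t=0.020: state=(0.904, 0.069)
t=0.030: state=(0.904, -0.056)
continuing one RK4 step at a time; state shown every 25 steps (Δt=0.25):
t=0.250: state=(0.607, -2.500)
t=0.500: state=(-0.174, -3.238)
t=0.750: state=(-0.769, -1.190)
t=1.000: state=(-0.706, 1.641)
t=1.250: state=(-0.063, 3.092)
t=1.500: state=(0.602, 1.819)
t=1.750: state=(0.731, -0.834)
t=2.000: state=(0.248, -2.729)
t=2.250: state=(-0.424, -2.210)
t=2.500: state=(-0.702, 0.124)
t=2.750: state=(-0.380, 2.249)
t=3.000: state=(0.252, 2.386)
t=3.250: state=(0.635, 0.469)
t=3.500: state=(0.464, -1.727)
t=3.750: state=(-0.097, -2.386)
t=4.000: state=(-0.546, -0.936)
t=4.250: state=(-0.507, 1.208)
t=4.500: state=(-0.035, 2.254)
t=4.750: state=(0.445, 1.278)
t=5.000: state=(0.517, -0.723)
t=5.250: state=(0.142, -2.031)
t=5.500: state=(-0.339, -1.503)
t=5.750: state=(-0.502, 0.287)
t=6.000: state=(-0.224, 1.753)
t=6.250: state=(0.237, 1.624)
t=6.420: state=(0.438, 0.656)
compare at T: theta=0.438, omega=0.656

largest component: omega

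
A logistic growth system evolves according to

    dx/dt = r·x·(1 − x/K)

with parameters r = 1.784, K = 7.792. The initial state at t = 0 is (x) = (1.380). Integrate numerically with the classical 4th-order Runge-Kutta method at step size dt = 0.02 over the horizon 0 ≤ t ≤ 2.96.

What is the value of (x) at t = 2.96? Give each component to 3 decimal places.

t=0.000: state=(1.380)
step 1 (dt=0.02): k1=(2.026), k2=(2.049), k3=(2.049), k4=(2.073); state += dt/6·(k1+2k2+2k3+k4)
t=0.020: state=(1.421)
t=0.040: state=(1.463)
t=0.060: state=(1.506)
continuing one RK4 step at a time; state shown every 5 steps (Δt=0.1):
t=0.100: state=(1.594)
t=0.200: state=(1.833)
t=0.300: state=(2.094)
t=0.400: state=(2.378)
t=0.500: state=(2.683)
t=0.600: state=(3.005)
t=0.700: state=(3.340)
t=0.800: state=(3.684)
t=0.900: state=(4.031)
t=1.000: state=(4.376)
t=1.100: state=(4.714)
t=1.200: state=(5.039)
t=1.300: state=(5.348)
t=1.400: state=(5.637)
t=1.500: state=(5.904)
t=1.600: state=(6.147)
t=1.700: state=(6.367)
t=1.800: state=(6.563)
t=1.900: state=(6.736)
t=2.000: state=(6.889)
t=2.100: state=(7.022)
t=2.200: state=(7.137)
t=2.300: state=(7.237)
t=2.400: state=(7.322)
t=2.500: state=(7.395)
t=2.600: state=(7.457)
t=2.700: state=(7.510)
t=2.800: state=(7.554)
t=2.900: state=(7.592)
t=2.960: state=(7.612)

(x) = (7.612)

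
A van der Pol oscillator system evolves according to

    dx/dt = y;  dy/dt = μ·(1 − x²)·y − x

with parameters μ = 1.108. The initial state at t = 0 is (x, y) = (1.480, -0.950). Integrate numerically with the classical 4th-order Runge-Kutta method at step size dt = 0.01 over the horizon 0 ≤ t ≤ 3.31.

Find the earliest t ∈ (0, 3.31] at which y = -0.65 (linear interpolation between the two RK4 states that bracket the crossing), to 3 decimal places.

t=0.000: state=(1.480, -0.950)
step 1 (dt=0.01): k1=(-0.950, -0.227), k2=(-0.951, -0.236), k3=(-0.951, -0.235), k4=(-0.952, -0.244); state += dt/6·(k1+2k2+2k3+k4)
t=0.010: state=(1.470, -0.952)
t=0.020: state=(1.461, -0.955)
t=0.030: state=(1.451, -0.958)
continuing one RK4 step at a time; state shown every 20 steps (Δt=0.2):
t=0.200: state=(1.283, -1.028)
t=0.400: state=(1.065, -1.170)
t=0.600: state=(0.810, -1.391)
t=0.800: state=(0.501, -1.716)
t=1.000: state=(0.115, -2.161)
t=1.200: state=(-0.367, -2.653)
t=1.400: state=(-0.928, -2.869)
t=1.600: state=(-1.464, -2.358)
t=1.800: state=(-1.834, -1.315)
t=1.940: state=(-1.970, -0.654)
next step: t=1.950: state=(-1.976, -0.614) — y has crossed -0.65
linear interpolation between t=1.940 (-0.65358) and t=1.950 (-0.61354) → t≈1.941

t = 1.941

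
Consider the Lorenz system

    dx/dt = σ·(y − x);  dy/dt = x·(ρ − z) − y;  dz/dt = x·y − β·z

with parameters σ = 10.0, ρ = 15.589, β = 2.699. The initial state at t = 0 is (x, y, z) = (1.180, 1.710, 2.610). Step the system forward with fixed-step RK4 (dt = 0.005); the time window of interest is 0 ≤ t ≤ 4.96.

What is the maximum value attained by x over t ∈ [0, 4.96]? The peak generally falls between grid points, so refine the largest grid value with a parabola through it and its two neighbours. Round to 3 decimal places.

max x = 11.871

t=0.000: state=(1.180, 1.710, 2.610)
step 1 (dt=0.005): k1=(5.300, 13.605, -5.027), k2=(5.508, 13.758, -4.929), k3=(5.506, 13.764, -4.929), k4=(5.713, 13.923, -4.830); state += dt/6·(k1+2k2+2k3+k4)
t=0.005: state=(1.208, 1.779, 2.585)
t=0.010: state=(1.237, 1.849, 2.562)
t=0.015: state=(1.269, 1.922, 2.539)
continuing one RK4 step at a time; state shown every 40 steps (Δt=0.2):
t=0.200: state=(4.169, 6.945, 3.250)
t=0.400: state=(11.537, 13.617, 17.694)
t=0.600: state=(5.078, 0.425, 19.745)
t=0.800: state=(0.580, -0.014, 11.483)
t=1.000: state=(0.287, 0.371, 6.702)
t=1.200: state=(0.767, 1.223, 3.968)
t=1.400: state=(2.722, 4.508, 3.057)
t=1.600: state=(9.072, 13.175, 10.554)
t=1.800: state=(8.601, 3.574, 22.588)
t=2.000: state=(1.484, 0.090, 13.827)
t=2.200: state=(0.635, 0.741, 8.106)
t=2.400: state=(1.450, 2.239, 4.951)
t=2.600: state=(4.653, 7.385, 5.125)
t=2.800: state=(10.978, 12.254, 18.032)
t=3.000: state=(5.177, 1.273, 19.001)
t=3.200: state=(1.401, 1.004, 11.392)
t=3.400: state=(1.858, 2.617, 7.047)
t=3.600: state=(4.911, 7.416, 6.712)
t=3.800: state=(10.296, 11.297, 17.539)
t=4.000: state=(5.559, 2.209, 18.610)
t=4.200: state=(2.209, 1.922, 11.685)
t=4.400: state=(3.167, 4.360, 8.015)
t=4.600: state=(7.172, 9.787, 10.604)
t=4.800: state=(9.097, 7.234, 19.800)
t=4.960: state=(4.874, 2.620, 16.828)
largest grid value and its neighbours: x(0.425)=11.85797, x(0.430)=11.87055, x(0.435)=11.86489
parabola through these three points peaks at t≈0.431 with x≈11.87088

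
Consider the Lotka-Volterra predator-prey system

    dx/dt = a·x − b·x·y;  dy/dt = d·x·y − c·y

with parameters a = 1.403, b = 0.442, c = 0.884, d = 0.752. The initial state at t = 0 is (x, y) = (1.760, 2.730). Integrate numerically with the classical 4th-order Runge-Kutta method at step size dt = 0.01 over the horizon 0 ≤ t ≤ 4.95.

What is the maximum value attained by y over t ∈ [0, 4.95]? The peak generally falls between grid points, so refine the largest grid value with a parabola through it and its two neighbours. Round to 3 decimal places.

max y = 4.512

t=0.000: state=(1.760, 2.730)
step 1 (dt=0.01): k1=(0.346, 1.200), k2=(0.341, 1.206), k3=(0.341, 1.206), k4=(0.337, 1.212); state += dt/6·(k1+2k2+2k3+k4)
t=0.010: state=(1.763, 2.742)
t=0.020: state=(1.767, 2.754)
t=0.030: state=(1.770, 2.767)
continuing one RK4 step at a time; state shown every 20 steps (Δt=0.2):
t=0.200: state=(1.810, 2.994)
t=0.400: state=(1.815, 3.297)
t=0.600: state=(1.770, 3.619)
t=0.800: state=(1.678, 3.933)
t=1.000: state=(1.550, 4.202)
t=1.200: state=(1.402, 4.397)
t=1.400: state=(1.252, 4.498)
t=1.600: state=(1.113, 4.502)
t=1.800: state=(0.993, 4.419)
t=2.000: state=(0.895, 4.266)
t=2.200: state=(0.820, 4.065)
t=2.400: state=(0.765, 3.837)
t=2.600: state=(0.729, 3.597)
t=2.800: state=(0.710, 3.357)
t=3.000: state=(0.706, 3.129)
t=3.200: state=(0.715, 2.917)
t=3.400: state=(0.738, 2.726)
t=3.600: state=(0.774, 2.559)
t=3.800: state=(0.822, 2.417)
t=4.000: state=(0.884, 2.303)
t=4.200: state=(0.958, 2.216)
t=4.400: state=(1.046, 2.158)
t=4.600: state=(1.146, 2.132)
t=4.800: state=(1.256, 2.140)
t=4.950: state=(1.344, 2.171)
largest grid value and its neighbours: y(1.500)=4.51211, y(1.510)=4.51215, y(1.520)=4.51196
parabola through these three points peaks at t≈1.507 with y≈4.51216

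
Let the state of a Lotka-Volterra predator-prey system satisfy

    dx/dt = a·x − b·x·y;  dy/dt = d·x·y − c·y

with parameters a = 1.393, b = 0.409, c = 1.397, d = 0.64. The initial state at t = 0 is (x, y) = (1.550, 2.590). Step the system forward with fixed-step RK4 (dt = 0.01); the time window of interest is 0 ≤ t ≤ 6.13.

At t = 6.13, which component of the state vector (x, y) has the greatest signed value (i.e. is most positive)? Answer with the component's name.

largest component: x

t=0.000: state=(1.550, 2.590)
step 1 (dt=0.01): k1=(0.517, -1.049), k2=(0.521, -1.043), k3=(0.521, -1.043), k4=(0.526, -1.036); state += dt/6·(k1+2k2+2k3+k4)
t=0.010: state=(1.555, 2.580)
t=0.020: state=(1.561, 2.569)
t=0.030: state=(1.566, 2.559)
continuing one RK4 step at a time; state shown every 20 steps (Δt=0.2):
t=0.200: state=(1.670, 2.406)
t=0.400: state=(1.823, 2.275)
t=0.600: state=(2.007, 2.197)
t=0.800: state=(2.218, 2.177)
t=1.000: state=(2.449, 2.219)
t=1.200: state=(2.688, 2.331)
t=1.400: state=(2.914, 2.524)
t=1.600: state=(3.098, 2.806)
t=1.800: state=(3.206, 3.180)
t=2.000: state=(3.208, 3.630)
t=2.200: state=(3.088, 4.112)
t=2.400: state=(2.861, 4.555)
t=2.600: state=(2.567, 4.878)
t=2.800: state=(2.259, 5.023)
t=3.000: state=(1.981, 4.981)
t=3.200: state=(1.754, 4.780)
t=3.400: state=(1.586, 4.474)
t=3.600: state=(1.475, 4.113)
t=3.800: state=(1.413, 3.740)
t=4.000: state=(1.396, 3.384)
t=4.200: state=(1.417, 3.063)
t=4.400: state=(1.474, 2.786)
t=4.600: state=(1.566, 2.559)
t=4.800: state=(1.691, 2.383)
t=5.000: state=(1.849, 2.259)
t=5.200: state=(2.037, 2.190)
t=5.400: state=(2.252, 2.179)
t=5.600: state=(2.486, 2.231)
t=5.800: state=(2.724, 2.355)
t=6.000: state=(2.945, 2.561)
t=6.130: state=(3.066, 2.743)
compare at T: x=3.066, y=2.743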